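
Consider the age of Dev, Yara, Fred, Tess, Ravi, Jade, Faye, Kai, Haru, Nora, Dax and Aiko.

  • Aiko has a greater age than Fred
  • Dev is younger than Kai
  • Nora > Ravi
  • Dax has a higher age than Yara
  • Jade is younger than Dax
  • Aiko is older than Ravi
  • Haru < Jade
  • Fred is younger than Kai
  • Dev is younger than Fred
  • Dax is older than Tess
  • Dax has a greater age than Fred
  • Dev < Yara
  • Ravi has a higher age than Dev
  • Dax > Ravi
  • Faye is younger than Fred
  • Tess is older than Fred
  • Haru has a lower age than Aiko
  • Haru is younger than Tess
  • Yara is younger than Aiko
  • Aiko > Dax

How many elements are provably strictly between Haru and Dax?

2

Chaining upward from Haru reaches: Jade, Tess, Aiko.
Chaining downward from Dax reaches: Dev, Faye, Fred, Yara, Jade, Tess, Ravi.
Strictly between Haru and Dax are those in both lists: Jade, Tess — 2 elements.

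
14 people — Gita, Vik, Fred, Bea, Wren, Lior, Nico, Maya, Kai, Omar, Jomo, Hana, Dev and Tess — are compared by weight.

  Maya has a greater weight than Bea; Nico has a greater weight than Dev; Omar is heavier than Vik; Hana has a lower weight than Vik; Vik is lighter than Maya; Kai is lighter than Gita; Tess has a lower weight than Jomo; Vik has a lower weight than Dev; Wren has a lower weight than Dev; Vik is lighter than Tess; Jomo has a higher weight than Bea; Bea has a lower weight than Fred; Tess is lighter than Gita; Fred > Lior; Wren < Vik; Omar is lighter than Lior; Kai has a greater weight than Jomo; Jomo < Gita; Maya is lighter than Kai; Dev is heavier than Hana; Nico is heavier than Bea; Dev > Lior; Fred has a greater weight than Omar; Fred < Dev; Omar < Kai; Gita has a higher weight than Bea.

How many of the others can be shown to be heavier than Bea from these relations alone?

7

The elements the relations force above Bea are Maya, Jomo, Fred, Dev, Kai, Nico, Gita — no chain reaches any other.
That is 7.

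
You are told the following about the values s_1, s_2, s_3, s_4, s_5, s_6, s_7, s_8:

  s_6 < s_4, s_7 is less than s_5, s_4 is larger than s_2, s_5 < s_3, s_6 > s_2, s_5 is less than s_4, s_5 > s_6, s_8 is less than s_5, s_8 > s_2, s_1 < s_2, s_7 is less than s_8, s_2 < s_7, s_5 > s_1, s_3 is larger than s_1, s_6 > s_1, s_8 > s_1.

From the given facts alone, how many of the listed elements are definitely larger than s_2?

6

From s_2 the given relations immediately reach s_6, s_7, s_8, s_4.
From those, s_5 — 5 in total.
From those, s_3 — 6 in total.
Nothing else is reachable above s_2; 6 in all.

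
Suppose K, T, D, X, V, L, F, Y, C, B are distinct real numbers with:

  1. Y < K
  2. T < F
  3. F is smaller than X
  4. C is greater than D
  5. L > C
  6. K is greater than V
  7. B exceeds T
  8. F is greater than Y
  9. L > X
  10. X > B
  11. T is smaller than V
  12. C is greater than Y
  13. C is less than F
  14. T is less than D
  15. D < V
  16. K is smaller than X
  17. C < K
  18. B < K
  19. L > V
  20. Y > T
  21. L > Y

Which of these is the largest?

T is not greatest since T < D; Y is not greatest since Y < C; D is not greatest since D < V; C is not greatest since C < F; F is not greatest since F < X; V is not greatest since V < K; B is not greatest since B < X; K is not greatest since K < X; X is not greatest since X < L.
Only L has nothing above it, so L is the largest.

L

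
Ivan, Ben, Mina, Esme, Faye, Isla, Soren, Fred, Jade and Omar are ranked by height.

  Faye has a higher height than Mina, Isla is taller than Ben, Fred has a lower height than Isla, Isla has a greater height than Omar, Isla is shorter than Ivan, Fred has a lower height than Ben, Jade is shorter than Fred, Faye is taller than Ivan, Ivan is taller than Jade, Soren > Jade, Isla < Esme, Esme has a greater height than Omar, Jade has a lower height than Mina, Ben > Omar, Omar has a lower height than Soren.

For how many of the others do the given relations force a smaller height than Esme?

5

From Esme the given relations immediately reach Omar, Isla.
From those, Fred, Ben — 4 in total.
From those, Jade — 5 in total.
No other element is forced below Esme by the given relations, so the count is 5.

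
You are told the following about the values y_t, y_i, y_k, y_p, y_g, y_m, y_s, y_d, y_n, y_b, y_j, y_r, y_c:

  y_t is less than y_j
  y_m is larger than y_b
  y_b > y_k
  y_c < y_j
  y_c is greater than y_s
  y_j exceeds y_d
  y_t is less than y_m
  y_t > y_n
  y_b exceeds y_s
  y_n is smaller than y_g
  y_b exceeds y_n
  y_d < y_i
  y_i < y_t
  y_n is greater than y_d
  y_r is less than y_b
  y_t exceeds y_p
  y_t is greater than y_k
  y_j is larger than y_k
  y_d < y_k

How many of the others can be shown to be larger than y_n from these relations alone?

5

From y_n the given relations immediately reach y_b, y_t, y_g.
From those, y_j, y_m — 5 in total.
No other element is forced above y_n by the given relations, so the count is 5.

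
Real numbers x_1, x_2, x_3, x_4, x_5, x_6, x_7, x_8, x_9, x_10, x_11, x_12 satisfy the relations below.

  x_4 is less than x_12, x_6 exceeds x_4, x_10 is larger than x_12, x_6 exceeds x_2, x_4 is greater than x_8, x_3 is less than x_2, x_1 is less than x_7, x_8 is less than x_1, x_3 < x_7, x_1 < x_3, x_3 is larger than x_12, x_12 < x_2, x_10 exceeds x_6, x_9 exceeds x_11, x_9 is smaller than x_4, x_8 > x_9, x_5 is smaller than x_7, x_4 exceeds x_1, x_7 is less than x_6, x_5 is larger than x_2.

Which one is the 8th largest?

x_4

Piecing the relations together gives one ordering: x_11 < x_9 < x_8 < x_1 < x_4 < x_12 < x_3 < x_2 < x_5 < x_7 < x_6 < x_10.
Counting 8 from the largest end gives x_4.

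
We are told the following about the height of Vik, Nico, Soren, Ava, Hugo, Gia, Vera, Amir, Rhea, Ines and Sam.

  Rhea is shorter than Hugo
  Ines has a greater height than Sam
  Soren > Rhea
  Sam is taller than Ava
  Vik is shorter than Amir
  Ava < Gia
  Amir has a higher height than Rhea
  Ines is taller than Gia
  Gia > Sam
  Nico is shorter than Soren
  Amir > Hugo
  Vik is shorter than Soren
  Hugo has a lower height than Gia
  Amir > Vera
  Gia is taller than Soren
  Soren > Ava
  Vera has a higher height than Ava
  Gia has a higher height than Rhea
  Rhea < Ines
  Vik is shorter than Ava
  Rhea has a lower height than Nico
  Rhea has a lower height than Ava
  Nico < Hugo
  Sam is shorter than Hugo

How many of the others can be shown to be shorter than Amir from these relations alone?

7

From Amir the given relations immediately reach Rhea, Vik, Vera, Hugo.
From those, Nico, Ava, Sam — 7 in total.
No other element is forced below Amir by the given relations, so the count is 7.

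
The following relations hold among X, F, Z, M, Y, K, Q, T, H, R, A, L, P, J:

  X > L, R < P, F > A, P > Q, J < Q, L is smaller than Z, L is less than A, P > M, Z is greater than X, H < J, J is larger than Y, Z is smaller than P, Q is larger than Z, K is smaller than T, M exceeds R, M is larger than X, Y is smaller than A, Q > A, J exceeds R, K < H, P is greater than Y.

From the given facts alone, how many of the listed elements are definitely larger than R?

4

The elements the relations force above R are J, Q, M, P — no chain reaches any other.
That is 4.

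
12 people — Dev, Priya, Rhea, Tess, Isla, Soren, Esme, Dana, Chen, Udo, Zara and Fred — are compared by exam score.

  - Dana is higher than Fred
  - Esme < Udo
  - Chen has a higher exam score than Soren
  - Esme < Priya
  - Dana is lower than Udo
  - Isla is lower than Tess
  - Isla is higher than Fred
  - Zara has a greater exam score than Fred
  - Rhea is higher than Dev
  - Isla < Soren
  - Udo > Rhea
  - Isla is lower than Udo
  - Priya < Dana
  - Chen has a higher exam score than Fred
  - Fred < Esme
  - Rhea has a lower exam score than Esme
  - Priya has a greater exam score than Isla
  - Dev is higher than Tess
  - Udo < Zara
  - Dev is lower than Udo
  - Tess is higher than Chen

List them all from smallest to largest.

Fred < Isla < Soren < Chen < Tess < Dev < Rhea < Esme < Priya < Dana < Udo < Zara

Nothing is placed below Fred, so it is least; from there Fred < Isla; Isla < Soren; Soren < Chen; Chen < Tess; Tess < Dev; Dev < Rhea; Rhea < Esme; Esme < Priya; Priya < Dana; Dana < Udo; Udo < Zara, each given directly.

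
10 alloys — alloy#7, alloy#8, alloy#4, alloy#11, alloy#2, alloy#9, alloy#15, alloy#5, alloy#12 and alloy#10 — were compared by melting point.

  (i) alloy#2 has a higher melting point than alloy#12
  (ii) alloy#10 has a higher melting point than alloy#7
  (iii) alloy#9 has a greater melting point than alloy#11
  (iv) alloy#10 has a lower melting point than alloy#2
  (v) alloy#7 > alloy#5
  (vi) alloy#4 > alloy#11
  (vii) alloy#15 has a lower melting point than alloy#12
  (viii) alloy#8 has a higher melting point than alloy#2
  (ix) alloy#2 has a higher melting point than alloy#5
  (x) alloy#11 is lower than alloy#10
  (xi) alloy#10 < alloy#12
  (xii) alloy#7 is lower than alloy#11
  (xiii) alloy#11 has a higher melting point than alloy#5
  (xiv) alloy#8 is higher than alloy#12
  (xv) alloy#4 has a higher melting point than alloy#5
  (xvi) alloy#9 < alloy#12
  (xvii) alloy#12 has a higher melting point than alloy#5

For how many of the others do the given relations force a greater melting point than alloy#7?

Directly above alloy#7: alloy#11, alloy#10.
One step further: alloy#9, alloy#12, alloy#2, alloy#4 (6 so far).
One step further: alloy#8 (7 so far).
Nothing else is reachable above alloy#7; 7 in all.

7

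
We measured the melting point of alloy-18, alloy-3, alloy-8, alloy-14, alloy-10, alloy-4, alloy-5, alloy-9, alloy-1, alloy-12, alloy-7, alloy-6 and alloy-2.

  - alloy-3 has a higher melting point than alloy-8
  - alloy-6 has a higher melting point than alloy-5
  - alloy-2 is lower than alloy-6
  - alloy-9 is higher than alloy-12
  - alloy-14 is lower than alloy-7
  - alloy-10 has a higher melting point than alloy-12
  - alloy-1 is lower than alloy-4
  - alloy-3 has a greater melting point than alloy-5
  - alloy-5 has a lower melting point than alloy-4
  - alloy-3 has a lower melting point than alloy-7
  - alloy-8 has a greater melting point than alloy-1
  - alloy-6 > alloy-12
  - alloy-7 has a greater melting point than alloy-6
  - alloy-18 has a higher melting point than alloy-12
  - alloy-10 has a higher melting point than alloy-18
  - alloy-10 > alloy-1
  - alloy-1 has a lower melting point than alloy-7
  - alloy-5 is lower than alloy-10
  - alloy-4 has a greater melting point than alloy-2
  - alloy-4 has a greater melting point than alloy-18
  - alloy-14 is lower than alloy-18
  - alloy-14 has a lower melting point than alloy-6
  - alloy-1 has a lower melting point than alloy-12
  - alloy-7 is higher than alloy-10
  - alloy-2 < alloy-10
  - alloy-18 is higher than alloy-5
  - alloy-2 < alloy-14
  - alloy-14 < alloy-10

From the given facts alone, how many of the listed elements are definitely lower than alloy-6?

From alloy-6 the given relations immediately reach alloy-2, alloy-14, alloy-12, alloy-5.
From those, alloy-1 — 5 in total.
No other element is forced below alloy-6 by the given relations, so the count is 5.

5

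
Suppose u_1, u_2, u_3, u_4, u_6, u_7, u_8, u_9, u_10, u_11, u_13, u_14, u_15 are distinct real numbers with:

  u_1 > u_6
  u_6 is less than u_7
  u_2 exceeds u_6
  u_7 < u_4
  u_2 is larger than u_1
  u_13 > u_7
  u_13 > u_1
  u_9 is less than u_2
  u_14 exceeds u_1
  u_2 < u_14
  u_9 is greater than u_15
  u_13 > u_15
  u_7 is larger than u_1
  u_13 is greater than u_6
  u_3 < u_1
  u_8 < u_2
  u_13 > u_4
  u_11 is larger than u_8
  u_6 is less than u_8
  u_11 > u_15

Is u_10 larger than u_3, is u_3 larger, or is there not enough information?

Following every chain through u_3: above u_3 we get u_1, u_7, u_4, u_2, u_13, u_14.
u_10 is not reached, and no chain runs the other way from u_10 to u_3.
So the given relations leave the order of u_3 and u_10 undetermined.

undetermined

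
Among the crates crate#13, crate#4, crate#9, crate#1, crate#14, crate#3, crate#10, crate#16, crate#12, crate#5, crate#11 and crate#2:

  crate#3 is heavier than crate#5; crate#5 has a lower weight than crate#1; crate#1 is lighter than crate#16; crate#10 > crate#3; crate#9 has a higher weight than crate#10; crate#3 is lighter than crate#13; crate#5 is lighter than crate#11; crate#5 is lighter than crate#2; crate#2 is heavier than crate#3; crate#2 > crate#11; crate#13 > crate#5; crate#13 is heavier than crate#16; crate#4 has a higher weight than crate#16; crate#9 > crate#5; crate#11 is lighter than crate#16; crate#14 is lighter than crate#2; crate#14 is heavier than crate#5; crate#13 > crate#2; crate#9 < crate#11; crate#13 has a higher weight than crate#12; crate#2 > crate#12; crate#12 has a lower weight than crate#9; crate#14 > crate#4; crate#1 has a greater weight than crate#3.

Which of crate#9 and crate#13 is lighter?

Link the given pairs in sequence: crate#9 < crate#11; crate#11 < crate#16; crate#16 < crate#4; crate#4 < crate#14; crate#14 < crate#2; crate#2 < crate#13.
Together: crate#9 < crate#11 < crate#16 < crate#4 < crate#14 < crate#2 < crate#13.
So crate#9 < crate#13; crate#9 is the lighter of the two.

crate#9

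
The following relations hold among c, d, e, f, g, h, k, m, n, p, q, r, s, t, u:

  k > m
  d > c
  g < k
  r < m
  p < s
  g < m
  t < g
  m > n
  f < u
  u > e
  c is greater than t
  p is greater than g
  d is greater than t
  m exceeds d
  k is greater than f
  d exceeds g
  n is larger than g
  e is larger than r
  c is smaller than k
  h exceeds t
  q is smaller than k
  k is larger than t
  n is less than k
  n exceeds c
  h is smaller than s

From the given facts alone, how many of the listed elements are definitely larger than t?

The elements the relations force above t are g, c, d, h, n, m, p, s, k — no chain reaches any other.
That is 9.

9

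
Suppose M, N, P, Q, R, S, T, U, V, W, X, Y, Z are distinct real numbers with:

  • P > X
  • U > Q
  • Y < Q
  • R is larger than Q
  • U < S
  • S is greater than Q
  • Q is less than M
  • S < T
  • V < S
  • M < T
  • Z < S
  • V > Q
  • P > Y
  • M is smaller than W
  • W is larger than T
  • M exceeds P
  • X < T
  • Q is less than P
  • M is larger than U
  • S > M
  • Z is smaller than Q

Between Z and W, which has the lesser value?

Z < Q and Q < U give Z < U.
Then U < M extends the chain to M.
Then M < S extends the chain to S.
With S < T: Z < Q < U < M < S < T.
Then T < W extends the chain to W.
So Z < W; Z is the smaller of the two.

Z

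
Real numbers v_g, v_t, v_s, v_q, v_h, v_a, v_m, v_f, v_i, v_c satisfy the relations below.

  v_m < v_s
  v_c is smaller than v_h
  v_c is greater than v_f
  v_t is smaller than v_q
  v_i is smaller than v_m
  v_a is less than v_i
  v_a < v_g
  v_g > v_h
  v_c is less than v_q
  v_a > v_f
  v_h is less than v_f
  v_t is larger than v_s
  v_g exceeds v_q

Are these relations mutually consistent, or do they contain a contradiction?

Chaining the given relations yields v_c < v_h < v_f, so v_c < v_f. But one relation states v_f < v_c. These cannot both hold.

inconsistent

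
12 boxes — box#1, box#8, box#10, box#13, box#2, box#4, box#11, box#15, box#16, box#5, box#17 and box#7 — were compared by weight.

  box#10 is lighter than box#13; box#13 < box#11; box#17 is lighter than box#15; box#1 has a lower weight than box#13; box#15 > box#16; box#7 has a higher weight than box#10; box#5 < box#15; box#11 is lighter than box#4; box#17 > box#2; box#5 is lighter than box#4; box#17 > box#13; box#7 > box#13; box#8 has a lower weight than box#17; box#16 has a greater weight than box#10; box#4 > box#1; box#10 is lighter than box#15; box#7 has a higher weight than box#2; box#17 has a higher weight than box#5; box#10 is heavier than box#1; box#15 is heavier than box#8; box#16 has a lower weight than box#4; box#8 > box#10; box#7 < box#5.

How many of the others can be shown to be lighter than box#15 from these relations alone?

From box#15 the given relations immediately reach box#10, box#16, box#5, box#8, box#17.
From those, box#1, box#13, box#2, box#7 — 9 in total.
No other element is forced below box#15 by the given relations, so the count is 9.

9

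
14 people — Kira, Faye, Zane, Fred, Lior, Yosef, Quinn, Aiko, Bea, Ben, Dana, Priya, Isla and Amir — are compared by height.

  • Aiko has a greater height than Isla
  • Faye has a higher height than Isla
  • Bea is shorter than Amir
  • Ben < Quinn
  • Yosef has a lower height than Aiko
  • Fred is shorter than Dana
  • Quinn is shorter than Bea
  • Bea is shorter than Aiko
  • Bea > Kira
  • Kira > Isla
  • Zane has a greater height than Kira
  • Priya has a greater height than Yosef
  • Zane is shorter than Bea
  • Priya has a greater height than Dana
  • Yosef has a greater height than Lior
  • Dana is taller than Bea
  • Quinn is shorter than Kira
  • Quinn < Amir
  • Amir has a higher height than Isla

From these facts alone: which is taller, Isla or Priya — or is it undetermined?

Priya

Chaining the given relations: Isla < Kira < Zane < Bea < Dana < Priya.
So Priya is taller.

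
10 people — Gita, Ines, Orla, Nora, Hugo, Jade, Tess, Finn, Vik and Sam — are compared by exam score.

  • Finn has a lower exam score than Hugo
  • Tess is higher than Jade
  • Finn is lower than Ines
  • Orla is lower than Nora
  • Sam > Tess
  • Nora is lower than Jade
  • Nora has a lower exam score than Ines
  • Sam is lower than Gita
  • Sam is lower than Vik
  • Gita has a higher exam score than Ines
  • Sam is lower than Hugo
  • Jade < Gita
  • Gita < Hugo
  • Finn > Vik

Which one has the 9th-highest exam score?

Nora

Chaining the given pairs: Orla < Nora < Jade < Tess < Sam < Vik < Finn < Ines < Gita < Hugo.
Counting 9 from the largest end gives Nora.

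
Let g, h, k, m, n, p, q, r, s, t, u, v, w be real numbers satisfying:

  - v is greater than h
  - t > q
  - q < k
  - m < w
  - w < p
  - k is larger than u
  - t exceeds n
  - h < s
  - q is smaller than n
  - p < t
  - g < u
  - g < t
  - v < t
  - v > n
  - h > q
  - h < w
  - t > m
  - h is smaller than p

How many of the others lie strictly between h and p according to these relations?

1

The relations place h below p. An element lies strictly between them when it is forced above h and also forced below p.
Above h: {w, s, v, t}. Below p: {m, q, w}.
Intersection: {w} — 1.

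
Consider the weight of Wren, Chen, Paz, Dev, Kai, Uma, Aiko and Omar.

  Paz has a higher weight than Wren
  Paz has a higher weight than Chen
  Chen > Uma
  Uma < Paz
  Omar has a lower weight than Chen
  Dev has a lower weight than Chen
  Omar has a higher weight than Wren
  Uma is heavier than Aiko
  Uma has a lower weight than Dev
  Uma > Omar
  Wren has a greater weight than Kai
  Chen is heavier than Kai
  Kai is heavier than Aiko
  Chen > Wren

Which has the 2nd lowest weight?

Kai

The consecutive relations fix a unique order: Aiko < Kai < Wren < Omar < Uma < Dev < Chen < Paz.
Counting 2 from the smallest end gives Kai.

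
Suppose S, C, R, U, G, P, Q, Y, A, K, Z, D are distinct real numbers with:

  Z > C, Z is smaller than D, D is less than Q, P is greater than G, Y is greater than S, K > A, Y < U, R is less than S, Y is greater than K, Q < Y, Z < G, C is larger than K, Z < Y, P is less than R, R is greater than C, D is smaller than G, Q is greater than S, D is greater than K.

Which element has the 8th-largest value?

D

The consecutive relations fix a unique order: A < K < C < Z < D < G < P < R < S < Q < Y < U.
Counting 8 from the largest end gives D.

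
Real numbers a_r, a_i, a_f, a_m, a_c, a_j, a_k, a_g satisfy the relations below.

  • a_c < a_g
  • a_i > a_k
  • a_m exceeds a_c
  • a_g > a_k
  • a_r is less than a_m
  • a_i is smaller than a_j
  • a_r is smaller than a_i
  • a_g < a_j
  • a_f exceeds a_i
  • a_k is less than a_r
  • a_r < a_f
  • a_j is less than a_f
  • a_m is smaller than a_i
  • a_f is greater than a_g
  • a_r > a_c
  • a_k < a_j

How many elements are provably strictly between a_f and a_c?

Chaining upward from a_c reaches: a_r, a_m, a_i, a_g, a_j.
Chaining downward from a_f reaches: a_k, a_r, a_m, a_i, a_g, a_j.
Strictly between a_c and a_f are those in both lists: a_r, a_m, a_i, a_g, a_j — 5 elements.

5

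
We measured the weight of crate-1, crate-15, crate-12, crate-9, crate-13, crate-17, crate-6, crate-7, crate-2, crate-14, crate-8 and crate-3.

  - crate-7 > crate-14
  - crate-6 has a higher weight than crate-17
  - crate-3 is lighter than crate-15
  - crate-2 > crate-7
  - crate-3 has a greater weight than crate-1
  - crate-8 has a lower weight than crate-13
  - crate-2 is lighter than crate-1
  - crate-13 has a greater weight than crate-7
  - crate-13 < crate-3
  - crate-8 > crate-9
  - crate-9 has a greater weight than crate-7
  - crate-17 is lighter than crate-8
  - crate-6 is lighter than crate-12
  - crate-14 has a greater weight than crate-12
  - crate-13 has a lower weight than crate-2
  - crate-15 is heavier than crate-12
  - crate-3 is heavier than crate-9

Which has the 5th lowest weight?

Chaining the given pairs: crate-17 < crate-6 < crate-12 < crate-14 < crate-7 < crate-9 < crate-8 < crate-13 < crate-2 < crate-1 < crate-3 < crate-15.
Counting 5 from the smallest end gives crate-7.

crate-7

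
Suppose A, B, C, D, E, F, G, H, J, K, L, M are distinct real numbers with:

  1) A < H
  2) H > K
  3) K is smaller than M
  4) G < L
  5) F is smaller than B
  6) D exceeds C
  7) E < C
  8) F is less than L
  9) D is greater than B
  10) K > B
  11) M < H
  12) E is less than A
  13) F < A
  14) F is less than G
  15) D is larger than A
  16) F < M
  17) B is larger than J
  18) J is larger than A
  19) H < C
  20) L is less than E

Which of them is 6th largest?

Piecing the relations together gives one ordering: F < G < L < E < A < J < B < K < M < H < C < D.
The 6th largest is B.

B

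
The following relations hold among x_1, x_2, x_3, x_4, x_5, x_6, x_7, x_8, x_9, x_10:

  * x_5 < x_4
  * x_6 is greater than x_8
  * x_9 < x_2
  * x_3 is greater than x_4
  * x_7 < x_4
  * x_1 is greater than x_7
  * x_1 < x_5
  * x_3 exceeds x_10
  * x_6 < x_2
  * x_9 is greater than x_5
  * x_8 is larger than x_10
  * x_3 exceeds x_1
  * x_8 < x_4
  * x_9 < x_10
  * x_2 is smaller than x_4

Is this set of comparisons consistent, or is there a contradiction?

consistent

Every relation is compatible with x_7 < x_1 < x_5 < x_9 < x_10 < x_8 < x_6 < x_2 < x_4 < x_3; the set is consistent.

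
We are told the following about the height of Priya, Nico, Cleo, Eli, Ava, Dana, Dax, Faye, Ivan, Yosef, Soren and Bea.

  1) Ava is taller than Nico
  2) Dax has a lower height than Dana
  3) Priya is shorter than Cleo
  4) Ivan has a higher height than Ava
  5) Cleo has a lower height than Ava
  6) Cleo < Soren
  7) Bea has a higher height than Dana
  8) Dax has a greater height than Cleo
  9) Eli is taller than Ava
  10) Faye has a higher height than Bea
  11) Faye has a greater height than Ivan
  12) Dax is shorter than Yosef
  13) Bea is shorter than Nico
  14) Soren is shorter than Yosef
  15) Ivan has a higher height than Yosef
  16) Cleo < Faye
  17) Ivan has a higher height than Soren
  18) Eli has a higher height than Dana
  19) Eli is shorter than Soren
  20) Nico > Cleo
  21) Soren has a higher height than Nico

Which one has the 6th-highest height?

The consecutive relations fix a unique order: Priya < Cleo < Dax < Dana < Bea < Nico < Ava < Eli < Soren < Yosef < Ivan < Faye.
The 6th largest is Ava.

Ava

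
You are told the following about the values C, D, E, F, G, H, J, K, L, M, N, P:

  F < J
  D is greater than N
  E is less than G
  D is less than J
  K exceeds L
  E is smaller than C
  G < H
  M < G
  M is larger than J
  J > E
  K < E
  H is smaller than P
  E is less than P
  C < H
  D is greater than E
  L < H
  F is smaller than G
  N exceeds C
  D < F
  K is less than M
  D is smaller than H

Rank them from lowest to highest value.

L < K < E < C < N < D < F < J < M < G < H < P

The consecutive links are each given: L < K; K < E; E < C; C < N; N < D; D < F; F < J; J < M; M < G; G < H; H < P.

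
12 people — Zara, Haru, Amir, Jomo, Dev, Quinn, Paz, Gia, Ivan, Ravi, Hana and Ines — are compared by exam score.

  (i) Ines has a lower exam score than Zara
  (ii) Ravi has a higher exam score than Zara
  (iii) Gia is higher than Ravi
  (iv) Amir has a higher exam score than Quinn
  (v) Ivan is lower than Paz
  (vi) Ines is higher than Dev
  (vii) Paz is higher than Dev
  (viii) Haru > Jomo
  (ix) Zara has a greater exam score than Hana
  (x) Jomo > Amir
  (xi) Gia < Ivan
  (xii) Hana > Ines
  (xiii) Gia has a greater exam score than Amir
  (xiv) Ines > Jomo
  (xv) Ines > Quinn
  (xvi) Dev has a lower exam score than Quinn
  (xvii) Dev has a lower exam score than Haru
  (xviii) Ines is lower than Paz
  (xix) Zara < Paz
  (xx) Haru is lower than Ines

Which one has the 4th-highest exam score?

Ravi

The consecutive relations fix a unique order: Dev < Quinn < Amir < Jomo < Haru < Ines < Hana < Zara < Ravi < Gia < Ivan < Paz.
The 4th largest is Ravi.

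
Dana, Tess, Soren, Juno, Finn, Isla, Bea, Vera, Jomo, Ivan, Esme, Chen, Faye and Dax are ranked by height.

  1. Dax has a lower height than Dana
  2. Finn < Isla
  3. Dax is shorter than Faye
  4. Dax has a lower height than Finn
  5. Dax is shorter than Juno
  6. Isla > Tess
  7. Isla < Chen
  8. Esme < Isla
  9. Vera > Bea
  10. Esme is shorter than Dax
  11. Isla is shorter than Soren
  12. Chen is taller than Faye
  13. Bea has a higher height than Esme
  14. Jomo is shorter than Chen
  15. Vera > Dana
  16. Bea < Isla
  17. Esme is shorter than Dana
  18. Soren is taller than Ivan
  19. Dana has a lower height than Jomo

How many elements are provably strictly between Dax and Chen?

Chaining upward from Dax reaches: Juno, Dana, Jomo, Finn, Isla, Faye, Soren, Vera.
Chaining downward from Chen reaches: Esme, Bea, Dana, Jomo, Finn, Tess, Isla, Faye.
Strictly between Dax and Chen are those in both lists: Dana, Jomo, Finn, Isla, Faye — 5 elements.

5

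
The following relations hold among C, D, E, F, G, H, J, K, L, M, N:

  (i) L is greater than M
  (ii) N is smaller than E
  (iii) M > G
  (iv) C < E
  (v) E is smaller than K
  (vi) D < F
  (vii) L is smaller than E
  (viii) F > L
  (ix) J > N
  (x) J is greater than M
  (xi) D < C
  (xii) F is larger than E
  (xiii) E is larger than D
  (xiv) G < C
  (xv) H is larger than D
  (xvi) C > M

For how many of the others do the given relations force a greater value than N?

4

From N the given relations immediately reach E, J.
From those, F, K — 4 in total.
Nothing else is reachable above N; 4 in all.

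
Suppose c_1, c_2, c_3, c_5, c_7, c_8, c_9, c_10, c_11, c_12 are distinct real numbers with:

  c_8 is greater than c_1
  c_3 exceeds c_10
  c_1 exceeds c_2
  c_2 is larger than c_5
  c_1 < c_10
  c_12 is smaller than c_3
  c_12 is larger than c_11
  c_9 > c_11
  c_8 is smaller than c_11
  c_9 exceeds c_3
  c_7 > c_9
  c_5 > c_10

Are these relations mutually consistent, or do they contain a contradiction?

Chaining the given relations yields c_10 < c_5 < c_2 < c_1, so c_10 < c_1. But one relation states c_1 < c_10. These cannot both hold.

inconsistent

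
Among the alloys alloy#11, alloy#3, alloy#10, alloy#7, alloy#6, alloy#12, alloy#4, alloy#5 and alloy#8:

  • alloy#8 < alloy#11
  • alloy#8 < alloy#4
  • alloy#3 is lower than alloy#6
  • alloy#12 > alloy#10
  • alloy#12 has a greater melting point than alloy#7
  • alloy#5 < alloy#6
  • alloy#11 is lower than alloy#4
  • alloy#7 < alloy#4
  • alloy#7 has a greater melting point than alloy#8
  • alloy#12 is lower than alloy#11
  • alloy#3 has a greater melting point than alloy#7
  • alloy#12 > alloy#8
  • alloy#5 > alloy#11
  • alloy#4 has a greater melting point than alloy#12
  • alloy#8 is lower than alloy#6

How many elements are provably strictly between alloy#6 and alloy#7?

4

Chaining upward from alloy#7 reaches: alloy#3, alloy#12, alloy#11, alloy#5, alloy#4.
Chaining downward from alloy#6 reaches: alloy#8, alloy#3, alloy#10, alloy#12, alloy#11, alloy#5.
Strictly between alloy#7 and alloy#6 are those in both lists: alloy#3, alloy#12, alloy#11, alloy#5 — 4 elements.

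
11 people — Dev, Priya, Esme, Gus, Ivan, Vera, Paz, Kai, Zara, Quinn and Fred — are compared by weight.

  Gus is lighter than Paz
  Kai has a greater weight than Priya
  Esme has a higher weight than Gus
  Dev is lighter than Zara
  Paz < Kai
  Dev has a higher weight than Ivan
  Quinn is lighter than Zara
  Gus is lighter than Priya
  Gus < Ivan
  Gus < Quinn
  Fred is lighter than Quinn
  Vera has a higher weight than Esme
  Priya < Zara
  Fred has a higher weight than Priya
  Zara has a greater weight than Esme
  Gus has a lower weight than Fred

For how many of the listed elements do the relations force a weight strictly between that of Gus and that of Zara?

6

The relations place Gus below Zara. An element lies strictly between them when it is forced above Gus and also forced below Zara.
Above Gus: {Priya, Ivan, Fred, Quinn, Dev, Esme, Paz, Vera, Kai}. Below Zara: {Priya, Ivan, Fred, Quinn, Dev, Esme}.
Intersection: {Priya, Ivan, Fred, Quinn, Dev, Esme} — 6.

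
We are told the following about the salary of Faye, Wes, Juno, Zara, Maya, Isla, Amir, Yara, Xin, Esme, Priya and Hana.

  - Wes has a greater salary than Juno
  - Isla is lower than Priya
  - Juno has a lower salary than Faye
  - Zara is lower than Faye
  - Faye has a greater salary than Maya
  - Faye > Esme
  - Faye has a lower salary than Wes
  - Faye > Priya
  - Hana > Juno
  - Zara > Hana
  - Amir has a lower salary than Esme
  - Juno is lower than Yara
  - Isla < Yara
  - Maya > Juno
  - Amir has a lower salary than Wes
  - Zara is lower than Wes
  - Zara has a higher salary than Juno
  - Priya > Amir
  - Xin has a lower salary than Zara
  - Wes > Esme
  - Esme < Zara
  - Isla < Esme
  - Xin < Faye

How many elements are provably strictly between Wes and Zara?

Chaining upward from Zara reaches: Faye.
Chaining downward from Wes reaches: Juno, Hana, Xin, Isla, Amir, Esme, Priya, Maya, Faye.
Strictly between Zara and Wes are those in both lists: Faye — 1 element.

1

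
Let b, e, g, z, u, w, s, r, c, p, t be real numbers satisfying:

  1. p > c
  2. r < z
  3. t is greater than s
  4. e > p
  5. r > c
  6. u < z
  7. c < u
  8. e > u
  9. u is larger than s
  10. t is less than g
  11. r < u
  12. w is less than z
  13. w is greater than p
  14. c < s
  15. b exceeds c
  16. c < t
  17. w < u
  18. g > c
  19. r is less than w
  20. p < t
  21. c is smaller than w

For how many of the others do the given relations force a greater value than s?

5

Directly above s: t, u.
One step further: e, z, g (5 so far).
Nothing else is reachable above s; 5 in all.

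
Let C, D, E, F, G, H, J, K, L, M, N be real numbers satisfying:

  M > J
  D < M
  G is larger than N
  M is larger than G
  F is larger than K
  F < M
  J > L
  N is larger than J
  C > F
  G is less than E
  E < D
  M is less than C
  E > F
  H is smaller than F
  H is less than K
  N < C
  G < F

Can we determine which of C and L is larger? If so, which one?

C

L < J and J < N give L < N.
Then N < G extends the chain to G.
Then G < F extends the chain to F.
With F < E: L < J < N < G < F < E.
With E < D: L < J < N < G < F < E < D.
Then D < M extends the chain to M.
With M < C: L < J < N < G < F < E < D < M < C.
So C is larger.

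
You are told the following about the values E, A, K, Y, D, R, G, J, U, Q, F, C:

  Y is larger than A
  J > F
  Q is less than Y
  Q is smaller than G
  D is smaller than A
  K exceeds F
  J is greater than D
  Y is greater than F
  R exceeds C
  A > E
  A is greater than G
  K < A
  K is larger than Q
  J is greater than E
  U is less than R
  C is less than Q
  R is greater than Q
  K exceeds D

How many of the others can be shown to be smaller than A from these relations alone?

7

Directly below A: E, D, G, K.
One step further: F, Q (6 so far).
One step further: C (7 so far).
No other element is forced below A by the given relations, so the count is 7.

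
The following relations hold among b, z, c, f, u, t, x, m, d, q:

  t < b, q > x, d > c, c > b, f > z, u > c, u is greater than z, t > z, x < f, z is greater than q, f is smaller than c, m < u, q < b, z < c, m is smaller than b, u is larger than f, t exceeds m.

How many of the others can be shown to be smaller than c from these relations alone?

7

Directly below c: z, f, b.
One step further: x, q, m, t (7 so far).
No other element is forced below c by the given relations, so the count is 7.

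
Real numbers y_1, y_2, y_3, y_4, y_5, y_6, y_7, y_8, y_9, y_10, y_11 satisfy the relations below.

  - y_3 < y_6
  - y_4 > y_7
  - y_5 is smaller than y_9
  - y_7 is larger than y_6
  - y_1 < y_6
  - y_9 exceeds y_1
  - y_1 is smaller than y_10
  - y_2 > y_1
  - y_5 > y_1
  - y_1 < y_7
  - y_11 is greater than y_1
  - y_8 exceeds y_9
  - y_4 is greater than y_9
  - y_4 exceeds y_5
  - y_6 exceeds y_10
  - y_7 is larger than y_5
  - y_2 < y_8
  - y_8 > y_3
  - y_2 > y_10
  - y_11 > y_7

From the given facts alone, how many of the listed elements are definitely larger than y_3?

5

From y_3 the given relations immediately reach y_6, y_8.
From those, y_7 — 3 in total.
From those, y_11, y_4 — 5 in total.
Nothing else is reachable above y_3; 5 in all.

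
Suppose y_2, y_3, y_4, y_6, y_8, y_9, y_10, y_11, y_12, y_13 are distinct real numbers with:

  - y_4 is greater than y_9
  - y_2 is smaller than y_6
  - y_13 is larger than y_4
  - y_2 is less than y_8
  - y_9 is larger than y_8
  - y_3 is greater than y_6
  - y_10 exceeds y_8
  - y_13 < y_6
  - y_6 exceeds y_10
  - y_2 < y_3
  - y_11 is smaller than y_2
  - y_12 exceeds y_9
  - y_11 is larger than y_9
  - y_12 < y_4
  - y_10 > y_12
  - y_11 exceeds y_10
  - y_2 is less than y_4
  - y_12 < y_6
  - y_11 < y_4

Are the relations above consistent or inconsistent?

We have y_11 < y_2 stated directly, yet also y_2 < y_8 < y_9 < y_12 < y_10 < y_11 by chaining the others — so y_2 < y_11. Contradiction.

inconsistent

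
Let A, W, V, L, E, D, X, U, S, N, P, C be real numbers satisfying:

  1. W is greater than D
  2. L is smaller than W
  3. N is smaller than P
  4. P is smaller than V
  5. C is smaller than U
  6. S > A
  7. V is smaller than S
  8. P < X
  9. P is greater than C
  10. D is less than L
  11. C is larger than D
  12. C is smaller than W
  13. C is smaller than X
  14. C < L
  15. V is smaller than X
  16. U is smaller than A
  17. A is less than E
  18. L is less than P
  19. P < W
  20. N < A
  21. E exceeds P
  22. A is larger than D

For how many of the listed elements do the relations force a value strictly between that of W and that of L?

1

The relations place L below W. An element lies strictly between them when it is forced above L and also forced below W.
Above L: {P, V, X, S, E}. Below W: {D, C, N, P}.
Intersection: {P} — 1.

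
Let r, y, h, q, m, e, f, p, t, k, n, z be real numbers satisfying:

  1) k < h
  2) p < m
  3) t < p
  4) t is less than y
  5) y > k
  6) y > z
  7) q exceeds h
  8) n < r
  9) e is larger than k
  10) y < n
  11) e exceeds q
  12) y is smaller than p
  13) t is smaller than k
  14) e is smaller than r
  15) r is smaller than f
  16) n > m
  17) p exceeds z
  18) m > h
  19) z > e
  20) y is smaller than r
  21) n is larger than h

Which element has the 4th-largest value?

m

Piecing the relations together gives one ordering: t < k < h < q < e < z < y < p < m < n < r < f.
Counting 4 from the largest end gives m.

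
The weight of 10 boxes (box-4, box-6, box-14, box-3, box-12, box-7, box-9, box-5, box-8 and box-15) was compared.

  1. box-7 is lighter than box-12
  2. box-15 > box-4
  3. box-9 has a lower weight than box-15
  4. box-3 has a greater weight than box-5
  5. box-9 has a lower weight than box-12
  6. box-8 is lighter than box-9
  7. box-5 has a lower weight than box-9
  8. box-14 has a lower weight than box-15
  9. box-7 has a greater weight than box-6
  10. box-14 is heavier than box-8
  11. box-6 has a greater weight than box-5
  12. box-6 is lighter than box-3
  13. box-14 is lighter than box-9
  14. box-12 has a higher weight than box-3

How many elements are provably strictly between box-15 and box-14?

The relations place box-14 below box-15. An element lies strictly between them when it is forced above box-14 and also forced below box-15.
Above box-14: {box-9, box-12}. Below box-15: {box-5, box-4, box-8, box-9}.
Intersection: {box-9} — 1.

1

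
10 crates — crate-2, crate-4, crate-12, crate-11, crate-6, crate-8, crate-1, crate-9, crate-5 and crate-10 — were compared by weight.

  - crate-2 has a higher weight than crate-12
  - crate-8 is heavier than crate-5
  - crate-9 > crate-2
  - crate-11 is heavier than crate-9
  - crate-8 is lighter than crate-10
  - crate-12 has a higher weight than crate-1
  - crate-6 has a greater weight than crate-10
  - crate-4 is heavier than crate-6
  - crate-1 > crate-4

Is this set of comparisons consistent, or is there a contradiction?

consistent

Every relation is compatible with crate-5 < crate-8 < crate-10 < crate-6 < crate-4 < crate-1 < crate-12 < crate-2 < crate-9 < crate-11; the set is consistent.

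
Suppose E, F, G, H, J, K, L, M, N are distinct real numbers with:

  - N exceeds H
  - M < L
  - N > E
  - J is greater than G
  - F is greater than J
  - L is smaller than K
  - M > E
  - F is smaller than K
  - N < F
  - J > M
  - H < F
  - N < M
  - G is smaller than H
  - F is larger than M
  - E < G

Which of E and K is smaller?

E

The relevant relations are E < G; G < H; H < N; N < M; M < L; L < K.
Together: E < G < H < N < M < L < K.
So E < K; E is the smaller of the two.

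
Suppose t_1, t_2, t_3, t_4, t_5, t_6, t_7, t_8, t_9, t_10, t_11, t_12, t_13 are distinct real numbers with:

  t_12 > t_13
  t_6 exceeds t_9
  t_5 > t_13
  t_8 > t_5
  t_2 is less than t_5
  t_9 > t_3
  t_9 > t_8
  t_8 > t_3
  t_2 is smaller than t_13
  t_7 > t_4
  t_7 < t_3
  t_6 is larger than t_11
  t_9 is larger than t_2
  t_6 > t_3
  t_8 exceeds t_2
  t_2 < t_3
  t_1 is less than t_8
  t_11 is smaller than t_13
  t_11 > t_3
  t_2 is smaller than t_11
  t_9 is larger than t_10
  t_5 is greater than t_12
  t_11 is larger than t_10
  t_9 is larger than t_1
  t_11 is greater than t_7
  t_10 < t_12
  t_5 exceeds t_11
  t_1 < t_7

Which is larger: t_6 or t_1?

t_1 < t_7 and t_7 < t_3 give t_1 < t_3.
With t_3 < t_11: t_1 < t_7 < t_3 < t_11.
Then t_11 < t_13 extends the chain to t_13.
Then t_13 < t_12 extends the chain to t_12.
With t_12 < t_5: t_1 < t_7 < t_3 < t_11 < t_13 < t_12 < t_5.
With t_5 < t_8: t_1 < t_7 < t_3 < t_11 < t_13 < t_12 < t_5 < t_8.
Then t_8 < t_9 extends the chain to t_9.
Then t_9 < t_6 extends the chain to t_6.
So t_1 < t_6; t_6 is the larger of the two.

t_6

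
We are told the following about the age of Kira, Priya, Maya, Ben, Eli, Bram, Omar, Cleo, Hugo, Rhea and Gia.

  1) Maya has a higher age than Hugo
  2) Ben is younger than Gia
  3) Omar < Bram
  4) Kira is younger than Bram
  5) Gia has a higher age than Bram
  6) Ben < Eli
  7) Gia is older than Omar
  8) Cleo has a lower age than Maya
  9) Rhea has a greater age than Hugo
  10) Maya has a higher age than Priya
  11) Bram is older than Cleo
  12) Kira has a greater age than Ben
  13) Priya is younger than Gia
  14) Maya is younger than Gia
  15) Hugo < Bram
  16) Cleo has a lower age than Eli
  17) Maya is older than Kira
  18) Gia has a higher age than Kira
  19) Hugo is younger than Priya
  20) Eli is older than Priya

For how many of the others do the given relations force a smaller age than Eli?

4

From Eli the given relations immediately reach Cleo, Priya, Ben.
From those, Hugo — 4 in total.
Nothing else is reachable below Eli; 4 in all.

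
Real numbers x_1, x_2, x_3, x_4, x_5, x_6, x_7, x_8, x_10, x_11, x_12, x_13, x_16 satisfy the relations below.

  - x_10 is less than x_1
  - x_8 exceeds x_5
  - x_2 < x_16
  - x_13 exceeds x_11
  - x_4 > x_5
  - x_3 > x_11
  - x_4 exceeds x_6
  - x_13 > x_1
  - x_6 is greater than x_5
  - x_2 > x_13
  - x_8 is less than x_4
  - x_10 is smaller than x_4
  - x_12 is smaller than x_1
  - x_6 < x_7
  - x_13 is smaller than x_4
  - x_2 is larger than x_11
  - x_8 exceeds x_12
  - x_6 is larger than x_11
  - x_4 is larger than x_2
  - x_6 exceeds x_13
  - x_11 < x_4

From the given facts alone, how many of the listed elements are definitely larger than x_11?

The elements the relations force above x_11 are x_3, x_13, x_2, x_6, x_16, x_4, x_7 — no chain reaches any other.
That is 7.

7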